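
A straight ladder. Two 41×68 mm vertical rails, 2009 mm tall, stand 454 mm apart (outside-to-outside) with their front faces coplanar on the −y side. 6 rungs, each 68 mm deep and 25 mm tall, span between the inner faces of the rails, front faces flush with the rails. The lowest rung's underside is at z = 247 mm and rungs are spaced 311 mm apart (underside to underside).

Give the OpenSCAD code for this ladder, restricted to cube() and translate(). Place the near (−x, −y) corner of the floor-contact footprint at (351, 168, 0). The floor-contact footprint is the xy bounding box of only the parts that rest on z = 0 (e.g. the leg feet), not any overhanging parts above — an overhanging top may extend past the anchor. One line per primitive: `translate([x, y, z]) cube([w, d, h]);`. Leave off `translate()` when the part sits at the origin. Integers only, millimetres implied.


// rung span = 454 - 2*41 = 372
// rung[k] z = 247 + k*311
translate([351, 168, 0]) cube([41, 68, 2009]);
translate([764, 168, 0]) cube([41, 68, 2009]);
translate([392, 168, 247]) cube([372, 68, 25]);
translate([392, 168, 558]) cube([372, 68, 25]);
translate([392, 168, 869]) cube([372, 68, 25]);
translate([392, 168, 1180]) cube([372, 68, 25]);
translate([392, 168, 1491]) cube([372, 68, 25]);
translate([392, 168, 1802]) cube([372, 68, 25]);


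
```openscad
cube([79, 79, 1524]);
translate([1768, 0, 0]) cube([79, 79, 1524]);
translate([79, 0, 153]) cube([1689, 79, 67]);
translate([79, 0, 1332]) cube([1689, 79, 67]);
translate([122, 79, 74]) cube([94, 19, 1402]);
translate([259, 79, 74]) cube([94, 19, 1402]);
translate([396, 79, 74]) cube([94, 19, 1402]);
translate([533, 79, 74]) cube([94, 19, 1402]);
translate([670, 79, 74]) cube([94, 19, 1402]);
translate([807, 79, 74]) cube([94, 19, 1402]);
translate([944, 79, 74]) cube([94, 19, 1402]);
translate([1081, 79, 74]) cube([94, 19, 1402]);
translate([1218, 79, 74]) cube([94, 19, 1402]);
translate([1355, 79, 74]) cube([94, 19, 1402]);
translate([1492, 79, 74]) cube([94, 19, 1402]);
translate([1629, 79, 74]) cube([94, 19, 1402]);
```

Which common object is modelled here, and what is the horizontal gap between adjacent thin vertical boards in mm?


A fence section. The picket gap is 43 mm.

Two posts, two rails, 12 pickets — a fence section. Span 1689 mm holds 12 pickets of 94 mm with 13 equal gaps: ⌊(1689 − 12·94) / 13⌋ = 43 mm.


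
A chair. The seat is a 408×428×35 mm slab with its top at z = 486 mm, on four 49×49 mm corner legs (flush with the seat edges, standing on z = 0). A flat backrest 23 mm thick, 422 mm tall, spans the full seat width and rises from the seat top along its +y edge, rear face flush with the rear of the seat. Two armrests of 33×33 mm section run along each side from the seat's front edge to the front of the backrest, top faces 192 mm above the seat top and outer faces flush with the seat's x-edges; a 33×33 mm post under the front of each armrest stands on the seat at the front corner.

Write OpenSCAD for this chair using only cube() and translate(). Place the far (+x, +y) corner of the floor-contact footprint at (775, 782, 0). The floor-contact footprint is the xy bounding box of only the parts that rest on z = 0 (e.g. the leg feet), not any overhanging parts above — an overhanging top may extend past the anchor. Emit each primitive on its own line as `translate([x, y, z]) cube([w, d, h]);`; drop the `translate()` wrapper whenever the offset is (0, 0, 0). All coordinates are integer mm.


// leg_h = 486 - 35 = 451
// arm post h = 192 - 33 = 159
translate([367, 354, 451]) cube([408, 428, 35]);
translate([367, 354, 0]) cube([49, 49, 451]);
translate([726, 354, 0]) cube([49, 49, 451]);
translate([367, 733, 0]) cube([49, 49, 451]);
translate([726, 733, 0]) cube([49, 49, 451]);
translate([367, 759, 486]) cube([408, 23, 422]);
translate([367, 354, 645]) cube([33, 405, 33]);
translate([742, 354, 645]) cube([33, 405, 33]);
translate([367, 354, 486]) cube([33, 33, 159]);
translate([742, 354, 486]) cube([33, 33, 159]);


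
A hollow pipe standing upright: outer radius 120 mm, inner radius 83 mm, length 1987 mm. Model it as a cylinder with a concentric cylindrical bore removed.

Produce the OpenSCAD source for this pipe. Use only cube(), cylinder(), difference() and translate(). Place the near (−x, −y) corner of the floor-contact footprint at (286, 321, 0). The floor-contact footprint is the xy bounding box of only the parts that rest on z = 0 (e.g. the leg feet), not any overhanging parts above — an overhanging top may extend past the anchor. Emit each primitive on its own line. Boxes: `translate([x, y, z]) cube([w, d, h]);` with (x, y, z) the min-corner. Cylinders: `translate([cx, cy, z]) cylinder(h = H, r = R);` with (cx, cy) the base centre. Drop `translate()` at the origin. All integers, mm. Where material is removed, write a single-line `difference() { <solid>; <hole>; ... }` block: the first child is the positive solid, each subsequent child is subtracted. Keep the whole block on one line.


difference() { translate([406, 441, 0]) cylinder(h = 1987, r = 120); translate([406, 441, 0]) cylinder(h = 1987, r = 83); }


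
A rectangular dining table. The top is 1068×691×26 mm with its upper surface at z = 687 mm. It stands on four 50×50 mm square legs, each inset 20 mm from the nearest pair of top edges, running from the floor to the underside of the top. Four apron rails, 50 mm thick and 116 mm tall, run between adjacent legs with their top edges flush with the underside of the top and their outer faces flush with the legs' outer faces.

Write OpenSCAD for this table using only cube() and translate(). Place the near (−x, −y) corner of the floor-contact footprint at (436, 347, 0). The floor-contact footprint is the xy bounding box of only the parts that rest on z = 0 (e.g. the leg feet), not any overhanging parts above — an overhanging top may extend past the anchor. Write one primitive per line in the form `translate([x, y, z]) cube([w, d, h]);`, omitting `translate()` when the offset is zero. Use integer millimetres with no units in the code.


translate([416, 327, 661]) cube([1068, 691, 26]);
translate([436, 347, 0]) cube([50, 50, 661]);
translate([1414, 347, 0]) cube([50, 50, 661]);
translate([436, 948, 0]) cube([50, 50, 661]);
translate([1414, 948, 0]) cube([50, 50, 661]);
translate([486, 347, 545]) cube([928, 50, 116]);
translate([486, 948, 545]) cube([928, 50, 116]);
translate([436, 397, 545]) cube([50, 551, 116]);
translate([1414, 397, 545]) cube([50, 551, 116]);


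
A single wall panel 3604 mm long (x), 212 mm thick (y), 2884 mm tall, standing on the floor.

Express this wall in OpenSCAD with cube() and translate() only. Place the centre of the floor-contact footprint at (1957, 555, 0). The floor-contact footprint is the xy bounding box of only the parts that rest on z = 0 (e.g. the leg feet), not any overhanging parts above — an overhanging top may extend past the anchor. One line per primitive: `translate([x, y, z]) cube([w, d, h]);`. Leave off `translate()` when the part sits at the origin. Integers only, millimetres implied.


translate([155, 449, 0]) cube([3604, 212, 2884]);


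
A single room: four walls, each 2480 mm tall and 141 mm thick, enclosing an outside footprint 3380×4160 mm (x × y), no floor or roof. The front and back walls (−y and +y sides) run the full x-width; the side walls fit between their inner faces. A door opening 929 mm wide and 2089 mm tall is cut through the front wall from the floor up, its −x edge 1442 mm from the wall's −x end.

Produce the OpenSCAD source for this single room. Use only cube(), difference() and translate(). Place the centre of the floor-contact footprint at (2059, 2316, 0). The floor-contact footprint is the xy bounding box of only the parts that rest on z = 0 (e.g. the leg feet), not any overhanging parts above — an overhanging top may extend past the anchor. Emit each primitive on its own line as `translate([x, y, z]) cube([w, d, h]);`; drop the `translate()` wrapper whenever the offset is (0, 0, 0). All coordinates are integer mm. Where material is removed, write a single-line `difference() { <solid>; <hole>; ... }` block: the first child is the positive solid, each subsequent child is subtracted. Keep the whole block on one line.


difference() { translate([369, 236, 0]) cube([3380, 141, 2480]); translate([1811, 236, 0]) cube([929, 141, 2089]); }
translate([369, 4255, 0]) cube([3380, 141, 2480]);
translate([369, 377, 0]) cube([141, 3878, 2480]);
translate([3608, 377, 0]) cube([141, 3878, 2480]);


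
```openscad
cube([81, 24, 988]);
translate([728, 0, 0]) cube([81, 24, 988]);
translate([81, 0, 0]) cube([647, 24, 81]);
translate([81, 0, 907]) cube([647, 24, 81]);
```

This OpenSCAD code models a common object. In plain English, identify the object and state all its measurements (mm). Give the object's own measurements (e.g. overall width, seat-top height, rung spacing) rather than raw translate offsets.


A rectangular picture frame lying in the x–z plane (depth along y). The opening is 647 mm wide (x) by 826 mm tall (z), surrounded by a border 81 mm wide on all four sides. The frame is 24 mm deep and is made of two full-height vertical stiles with two horizontal rails fitted between them.


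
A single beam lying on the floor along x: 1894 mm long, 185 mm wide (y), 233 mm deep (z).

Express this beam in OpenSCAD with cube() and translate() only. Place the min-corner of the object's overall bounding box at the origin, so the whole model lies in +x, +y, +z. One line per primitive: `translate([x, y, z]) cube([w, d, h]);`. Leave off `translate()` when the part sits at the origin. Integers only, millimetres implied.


cube([1894, 185, 233]);


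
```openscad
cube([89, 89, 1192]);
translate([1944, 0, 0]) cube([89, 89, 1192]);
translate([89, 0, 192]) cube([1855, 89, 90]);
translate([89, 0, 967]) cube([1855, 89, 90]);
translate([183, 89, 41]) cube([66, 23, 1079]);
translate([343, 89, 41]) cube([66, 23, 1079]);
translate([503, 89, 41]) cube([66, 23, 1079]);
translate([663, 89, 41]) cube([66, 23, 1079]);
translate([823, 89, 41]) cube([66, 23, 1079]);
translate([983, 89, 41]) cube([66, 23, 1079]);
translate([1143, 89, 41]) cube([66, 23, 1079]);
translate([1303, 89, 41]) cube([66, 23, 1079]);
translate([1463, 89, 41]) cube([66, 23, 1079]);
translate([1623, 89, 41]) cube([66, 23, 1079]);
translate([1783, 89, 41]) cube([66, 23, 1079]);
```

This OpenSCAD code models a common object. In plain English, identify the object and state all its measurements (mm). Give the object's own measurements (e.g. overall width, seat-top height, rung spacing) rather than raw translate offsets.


A fence section. Two 89×89 mm posts, 1192 mm tall, stand on the floor with a clear span of 1855 mm between their inner faces. Two horizontal rails of 89×90 mm section span the gap between the posts with their undersides at z = 192 mm and z = 967 mm, flush with the posts' −y face. 11 pickets, each 66 mm wide, 23 mm thick and 1079 mm tall, are fixed to the +y face of the rails with their bottoms at z = 41 mm, spaced across the span with a 94 mm gap after the −x post and between neighbouring pickets, with 95 mm left before the +x post.


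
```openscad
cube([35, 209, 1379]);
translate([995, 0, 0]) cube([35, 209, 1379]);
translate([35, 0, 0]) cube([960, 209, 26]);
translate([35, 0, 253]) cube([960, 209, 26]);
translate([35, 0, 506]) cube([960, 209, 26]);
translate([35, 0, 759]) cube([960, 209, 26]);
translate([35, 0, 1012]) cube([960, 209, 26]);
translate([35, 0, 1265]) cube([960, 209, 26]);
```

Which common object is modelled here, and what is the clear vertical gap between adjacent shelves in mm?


A bookshelf. The clear shelf gap is 227 mm.

Two tall side panels with 6 horizontal boards between them — a bookshelf. The first two shelf undersides are at z = 0 and z = 253; with shelf thickness 26, the clear gap is 253 − 0 − 26 = 227 mm.


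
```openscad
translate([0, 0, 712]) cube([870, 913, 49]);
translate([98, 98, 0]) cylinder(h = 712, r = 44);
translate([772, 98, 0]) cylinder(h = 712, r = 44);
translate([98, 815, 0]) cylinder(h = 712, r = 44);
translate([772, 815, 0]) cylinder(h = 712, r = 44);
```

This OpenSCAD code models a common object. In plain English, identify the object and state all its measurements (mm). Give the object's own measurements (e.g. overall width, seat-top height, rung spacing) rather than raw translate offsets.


A rectangular dining table. The top is 870×913×49 mm with its upper surface at z = 761 mm. It stands on four round legs of 88 mm diameter, each leg's bounding box inset 54 mm from the nearest pair of top edges, running from the floor to the underside of the top.


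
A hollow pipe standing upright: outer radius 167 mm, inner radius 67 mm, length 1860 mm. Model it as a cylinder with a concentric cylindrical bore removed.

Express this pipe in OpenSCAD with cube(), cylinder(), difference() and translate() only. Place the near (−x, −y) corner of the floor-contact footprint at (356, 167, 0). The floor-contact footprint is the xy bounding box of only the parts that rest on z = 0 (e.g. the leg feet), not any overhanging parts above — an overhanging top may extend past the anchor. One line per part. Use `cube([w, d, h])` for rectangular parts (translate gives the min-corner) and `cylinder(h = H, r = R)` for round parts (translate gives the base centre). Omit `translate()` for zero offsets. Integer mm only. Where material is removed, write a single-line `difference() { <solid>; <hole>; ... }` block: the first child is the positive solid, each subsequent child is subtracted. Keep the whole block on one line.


difference() { translate([523, 334, 0]) cylinder(h = 1860, r = 167); translate([523, 334, 0]) cylinder(h = 1860, r = 67); }


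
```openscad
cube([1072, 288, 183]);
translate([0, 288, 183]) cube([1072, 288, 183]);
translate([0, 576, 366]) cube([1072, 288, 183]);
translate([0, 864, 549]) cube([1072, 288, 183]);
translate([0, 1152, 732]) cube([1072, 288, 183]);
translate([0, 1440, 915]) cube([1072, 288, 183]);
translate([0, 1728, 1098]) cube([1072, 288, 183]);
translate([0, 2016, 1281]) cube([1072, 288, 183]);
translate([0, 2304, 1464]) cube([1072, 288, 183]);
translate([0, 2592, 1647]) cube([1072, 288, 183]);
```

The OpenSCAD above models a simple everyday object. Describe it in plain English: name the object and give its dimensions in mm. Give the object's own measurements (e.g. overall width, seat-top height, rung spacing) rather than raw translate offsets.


A straight staircase of 10 solid steps. Each step is 1072 mm wide (x), 288 mm deep (y, the going) and 183 mm tall (the rise). The first step rests on the floor; each subsequent step sits one going further in +y and one rise higher in +z, directly behind and above the previous step with no overlap.


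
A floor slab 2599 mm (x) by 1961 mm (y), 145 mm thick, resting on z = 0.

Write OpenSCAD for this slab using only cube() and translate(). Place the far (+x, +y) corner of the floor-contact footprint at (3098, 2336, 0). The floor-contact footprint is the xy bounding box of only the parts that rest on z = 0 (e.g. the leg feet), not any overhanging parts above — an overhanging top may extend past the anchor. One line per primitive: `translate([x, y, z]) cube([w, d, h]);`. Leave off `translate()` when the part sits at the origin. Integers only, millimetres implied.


translate([499, 375, 0]) cube([2599, 1961, 145]);


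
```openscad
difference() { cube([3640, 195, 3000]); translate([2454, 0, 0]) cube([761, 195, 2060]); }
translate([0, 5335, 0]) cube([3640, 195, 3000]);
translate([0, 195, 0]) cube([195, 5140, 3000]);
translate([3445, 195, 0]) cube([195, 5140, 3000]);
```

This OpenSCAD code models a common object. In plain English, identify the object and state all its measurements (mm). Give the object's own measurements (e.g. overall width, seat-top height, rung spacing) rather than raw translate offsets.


A single room: four walls, each 3000 mm tall and 195 mm thick, enclosing an outside footprint 3640×5530 mm (x × y), no floor or roof. The front and back walls (−y and +y sides) run the full x-width; the side walls fit between their inner faces. A door opening 761 mm wide and 2060 mm tall is cut through the front wall from the floor up, its −x edge 2454 mm from the wall's −x end.


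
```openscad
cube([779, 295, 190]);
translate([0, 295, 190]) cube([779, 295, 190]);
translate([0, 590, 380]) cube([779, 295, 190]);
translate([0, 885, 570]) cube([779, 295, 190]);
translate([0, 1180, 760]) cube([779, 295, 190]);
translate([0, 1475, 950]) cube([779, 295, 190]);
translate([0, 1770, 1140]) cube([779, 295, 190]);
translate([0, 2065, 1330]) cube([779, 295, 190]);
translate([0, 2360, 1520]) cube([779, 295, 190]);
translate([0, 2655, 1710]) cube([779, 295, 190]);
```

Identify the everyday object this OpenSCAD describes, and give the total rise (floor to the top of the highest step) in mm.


A staircase. The total rise is 1900 mm.

10 identical blocks, each offset up and back from the previous — a staircase. Each step is 190 mm tall and there are 10 of them, so the total rise is 10 × 190 = 1900 mm.


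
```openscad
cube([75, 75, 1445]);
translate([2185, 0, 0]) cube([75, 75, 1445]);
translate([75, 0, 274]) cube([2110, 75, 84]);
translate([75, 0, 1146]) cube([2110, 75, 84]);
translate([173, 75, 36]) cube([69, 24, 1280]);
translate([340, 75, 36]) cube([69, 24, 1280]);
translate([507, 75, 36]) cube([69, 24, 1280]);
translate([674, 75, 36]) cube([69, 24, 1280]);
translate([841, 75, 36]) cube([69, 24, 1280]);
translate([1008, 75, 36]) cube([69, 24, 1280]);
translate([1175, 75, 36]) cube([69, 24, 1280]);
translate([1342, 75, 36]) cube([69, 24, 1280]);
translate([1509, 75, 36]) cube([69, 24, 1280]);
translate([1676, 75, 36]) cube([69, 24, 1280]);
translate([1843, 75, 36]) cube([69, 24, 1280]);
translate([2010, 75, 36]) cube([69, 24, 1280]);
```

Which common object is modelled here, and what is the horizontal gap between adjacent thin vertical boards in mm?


A fence section. The picket gap is 98 mm.

Two posts, two rails, 12 pickets — a fence section. Span 2110 mm holds 12 pickets of 69 mm with 13 equal gaps: ⌊(2110 − 12·69) / 13⌋ = 98 mm.


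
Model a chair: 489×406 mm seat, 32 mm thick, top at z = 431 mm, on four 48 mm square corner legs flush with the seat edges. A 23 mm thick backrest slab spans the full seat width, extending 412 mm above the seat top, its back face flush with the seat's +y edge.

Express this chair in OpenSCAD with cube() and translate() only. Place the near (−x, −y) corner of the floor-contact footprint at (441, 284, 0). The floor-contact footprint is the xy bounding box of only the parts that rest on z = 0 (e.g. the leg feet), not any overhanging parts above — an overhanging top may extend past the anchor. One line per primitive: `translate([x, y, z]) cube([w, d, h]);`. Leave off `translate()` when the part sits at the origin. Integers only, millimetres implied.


translate([441, 284, 399]) cube([489, 406, 32]);
translate([441, 284, 0]) cube([48, 48, 399]);
translate([882, 284, 0]) cube([48, 48, 399]);
translate([441, 642, 0]) cube([48, 48, 399]);
translate([882, 642, 0]) cube([48, 48, 399]);
translate([441, 667, 431]) cube([489, 23, 412]);


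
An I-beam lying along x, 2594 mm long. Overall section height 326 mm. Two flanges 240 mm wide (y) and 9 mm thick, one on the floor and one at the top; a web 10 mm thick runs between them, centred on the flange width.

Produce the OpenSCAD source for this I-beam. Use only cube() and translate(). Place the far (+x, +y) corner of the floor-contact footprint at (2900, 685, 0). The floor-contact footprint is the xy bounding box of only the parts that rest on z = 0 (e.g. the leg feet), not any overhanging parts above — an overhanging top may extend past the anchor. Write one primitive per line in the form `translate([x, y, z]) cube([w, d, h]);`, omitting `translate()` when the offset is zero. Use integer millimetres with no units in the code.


translate([306, 445, 0]) cube([2594, 240, 9]);
translate([306, 560, 9]) cube([2594, 10, 308]);
translate([306, 445, 317]) cube([2594, 240, 9]);


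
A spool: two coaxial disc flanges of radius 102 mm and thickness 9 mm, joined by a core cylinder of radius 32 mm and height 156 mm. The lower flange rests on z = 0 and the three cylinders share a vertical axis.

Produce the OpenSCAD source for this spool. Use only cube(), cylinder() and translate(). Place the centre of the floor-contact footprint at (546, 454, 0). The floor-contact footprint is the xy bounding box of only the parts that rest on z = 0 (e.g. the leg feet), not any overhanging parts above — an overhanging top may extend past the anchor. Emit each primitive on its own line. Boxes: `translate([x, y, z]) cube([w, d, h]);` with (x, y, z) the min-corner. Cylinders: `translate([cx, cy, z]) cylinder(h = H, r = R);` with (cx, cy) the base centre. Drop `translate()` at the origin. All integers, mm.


translate([546, 454, 0]) cylinder(h = 9, r = 102);
translate([546, 454, 9]) cylinder(h = 156, r = 32);
translate([546, 454, 165]) cylinder(h = 9, r = 102);


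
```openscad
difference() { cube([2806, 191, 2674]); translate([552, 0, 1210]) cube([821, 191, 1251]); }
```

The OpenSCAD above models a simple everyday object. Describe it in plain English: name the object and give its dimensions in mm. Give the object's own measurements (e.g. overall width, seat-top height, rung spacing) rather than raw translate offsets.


A wall 2806 mm long (x), 191 mm thick (y), 2674 mm tall, with a rectangular window opening cut through it. The opening is 821 mm wide and 1251 mm tall; its sill is at z = 1210 mm and its near (−x) edge is 552 mm from the wall's −x end. The opening passes through the full wall thickness.


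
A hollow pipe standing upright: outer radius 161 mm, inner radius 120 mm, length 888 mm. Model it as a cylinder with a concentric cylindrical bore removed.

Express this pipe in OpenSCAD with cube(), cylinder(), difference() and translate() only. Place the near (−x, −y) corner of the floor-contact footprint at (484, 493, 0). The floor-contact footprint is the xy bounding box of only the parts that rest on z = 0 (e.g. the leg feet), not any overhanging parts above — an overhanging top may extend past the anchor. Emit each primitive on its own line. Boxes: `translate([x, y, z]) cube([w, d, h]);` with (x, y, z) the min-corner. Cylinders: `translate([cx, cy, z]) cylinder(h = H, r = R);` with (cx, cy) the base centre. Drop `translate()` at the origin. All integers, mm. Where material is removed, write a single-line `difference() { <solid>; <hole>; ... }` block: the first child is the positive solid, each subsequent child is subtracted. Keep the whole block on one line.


difference() { translate([645, 654, 0]) cylinder(h = 888, r = 161); translate([645, 654, 0]) cylinder(h = 888, r = 120); }


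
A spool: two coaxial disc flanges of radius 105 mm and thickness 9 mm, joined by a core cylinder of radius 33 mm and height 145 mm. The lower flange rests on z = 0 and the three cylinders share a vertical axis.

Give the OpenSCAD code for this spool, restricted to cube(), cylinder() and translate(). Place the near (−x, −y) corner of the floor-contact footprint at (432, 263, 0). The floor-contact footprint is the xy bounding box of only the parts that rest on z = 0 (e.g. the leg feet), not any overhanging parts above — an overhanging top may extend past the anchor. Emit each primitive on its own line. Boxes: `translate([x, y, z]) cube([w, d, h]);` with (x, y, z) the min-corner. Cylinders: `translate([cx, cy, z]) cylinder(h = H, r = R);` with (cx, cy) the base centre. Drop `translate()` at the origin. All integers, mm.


translate([537, 368, 0]) cylinder(h = 9, r = 105);
translate([537, 368, 9]) cylinder(h = 145, r = 33);
translate([537, 368, 154]) cylinder(h = 9, r = 105);


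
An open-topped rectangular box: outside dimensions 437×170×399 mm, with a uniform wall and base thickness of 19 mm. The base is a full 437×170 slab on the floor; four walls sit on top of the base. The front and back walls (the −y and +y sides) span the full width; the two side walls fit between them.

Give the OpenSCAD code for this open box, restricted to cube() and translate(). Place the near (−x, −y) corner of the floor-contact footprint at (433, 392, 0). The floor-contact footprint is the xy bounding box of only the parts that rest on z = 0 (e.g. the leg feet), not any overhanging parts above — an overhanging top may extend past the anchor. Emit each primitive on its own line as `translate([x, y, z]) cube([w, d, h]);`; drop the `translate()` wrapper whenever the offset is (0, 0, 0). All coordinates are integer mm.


translate([433, 392, 0]) cube([437, 170, 19]);
translate([433, 392, 19]) cube([437, 19, 380]);
translate([433, 543, 19]) cube([437, 19, 380]);
translate([433, 411, 19]) cube([19, 132, 380]);
translate([851, 411, 19]) cube([19, 132, 380]);


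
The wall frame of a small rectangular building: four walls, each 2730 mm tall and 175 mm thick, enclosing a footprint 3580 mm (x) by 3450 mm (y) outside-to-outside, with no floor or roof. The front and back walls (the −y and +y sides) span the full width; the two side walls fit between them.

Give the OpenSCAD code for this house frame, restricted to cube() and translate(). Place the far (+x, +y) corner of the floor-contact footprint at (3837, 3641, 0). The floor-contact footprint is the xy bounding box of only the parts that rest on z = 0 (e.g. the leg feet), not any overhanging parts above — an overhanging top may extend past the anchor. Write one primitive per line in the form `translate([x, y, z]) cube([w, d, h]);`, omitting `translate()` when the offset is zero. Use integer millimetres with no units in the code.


translate([257, 191, 0]) cube([3580, 175, 2730]);
translate([257, 3466, 0]) cube([3580, 175, 2730]);
translate([257, 366, 0]) cube([175, 3100, 2730]);
translate([3662, 366, 0]) cube([175, 3100, 2730]);


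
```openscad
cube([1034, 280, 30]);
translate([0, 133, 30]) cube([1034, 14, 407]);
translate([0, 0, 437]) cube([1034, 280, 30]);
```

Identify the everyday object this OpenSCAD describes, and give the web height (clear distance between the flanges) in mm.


An I-beam. The web height is 407 mm.

Two wide flanges with a thin centred web — an I-beam. Overall 467 mm minus two 30 mm flanges gives a web of 467 − 2·30 = 407 mm.


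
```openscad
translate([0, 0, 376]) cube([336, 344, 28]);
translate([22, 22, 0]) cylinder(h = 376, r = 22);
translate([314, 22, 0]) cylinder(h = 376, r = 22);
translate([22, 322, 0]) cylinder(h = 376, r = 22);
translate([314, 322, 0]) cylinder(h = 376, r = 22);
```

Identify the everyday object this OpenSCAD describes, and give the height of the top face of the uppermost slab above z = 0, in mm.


A stool. The seat height is 404 mm.

A 336×344×28 slab at z = 376 on four corner cylinders — a stool. The seat top is 376 + 28 = 404 mm.


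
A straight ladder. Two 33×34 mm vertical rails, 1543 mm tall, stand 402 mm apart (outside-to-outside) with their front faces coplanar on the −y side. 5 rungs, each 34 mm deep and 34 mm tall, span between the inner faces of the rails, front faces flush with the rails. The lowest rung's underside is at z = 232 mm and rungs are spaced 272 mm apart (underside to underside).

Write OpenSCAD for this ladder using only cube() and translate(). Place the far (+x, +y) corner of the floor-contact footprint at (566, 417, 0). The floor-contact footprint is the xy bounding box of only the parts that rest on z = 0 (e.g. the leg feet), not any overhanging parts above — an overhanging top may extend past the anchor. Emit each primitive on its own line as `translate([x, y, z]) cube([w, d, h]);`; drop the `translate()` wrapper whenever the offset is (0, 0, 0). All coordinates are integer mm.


// rung span = 402 - 2*33 = 336
// rung[k] z = 232 + k*272
translate([164, 383, 0]) cube([33, 34, 1543]);
translate([533, 383, 0]) cube([33, 34, 1543]);
translate([197, 383, 232]) cube([336, 34, 34]);
translate([197, 383, 504]) cube([336, 34, 34]);
translate([197, 383, 776]) cube([336, 34, 34]);
translate([197, 383, 1048]) cube([336, 34, 34]);
translate([197, 383, 1320]) cube([336, 34, 34]);


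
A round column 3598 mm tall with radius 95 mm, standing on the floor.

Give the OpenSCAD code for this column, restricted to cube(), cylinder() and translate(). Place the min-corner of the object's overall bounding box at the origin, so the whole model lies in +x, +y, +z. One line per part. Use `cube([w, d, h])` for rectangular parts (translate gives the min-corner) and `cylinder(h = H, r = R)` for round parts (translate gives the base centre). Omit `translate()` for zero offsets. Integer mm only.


translate([95, 95, 0]) cylinder(h = 3598, r = 95);


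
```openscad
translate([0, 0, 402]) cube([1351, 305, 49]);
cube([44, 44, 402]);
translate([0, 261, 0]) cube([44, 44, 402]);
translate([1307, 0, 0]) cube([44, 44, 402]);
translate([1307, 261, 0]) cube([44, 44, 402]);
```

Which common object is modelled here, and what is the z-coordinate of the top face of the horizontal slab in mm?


A bench. The seat-top height is 451 mm.

A long slab on four corner posts — a bench. The slab sits at z = 402 with thickness 49, so the top is 402 + 49 = 451 mm.


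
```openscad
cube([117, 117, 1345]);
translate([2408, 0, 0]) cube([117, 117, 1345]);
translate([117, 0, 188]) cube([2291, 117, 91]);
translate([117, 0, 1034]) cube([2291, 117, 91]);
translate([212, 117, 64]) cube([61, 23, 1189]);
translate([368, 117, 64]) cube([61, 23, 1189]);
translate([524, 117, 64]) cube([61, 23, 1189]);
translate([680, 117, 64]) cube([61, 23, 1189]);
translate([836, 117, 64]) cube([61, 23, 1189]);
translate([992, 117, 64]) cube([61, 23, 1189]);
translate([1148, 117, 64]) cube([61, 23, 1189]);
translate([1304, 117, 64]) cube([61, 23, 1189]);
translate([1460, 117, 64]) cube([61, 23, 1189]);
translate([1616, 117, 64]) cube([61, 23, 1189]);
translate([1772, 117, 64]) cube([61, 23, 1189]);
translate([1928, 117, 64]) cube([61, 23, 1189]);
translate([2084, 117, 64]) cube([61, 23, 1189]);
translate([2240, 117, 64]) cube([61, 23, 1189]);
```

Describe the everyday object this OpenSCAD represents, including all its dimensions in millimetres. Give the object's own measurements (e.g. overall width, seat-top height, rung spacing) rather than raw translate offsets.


A fence section. Two 117×117 mm posts, 1345 mm tall, stand on the floor with a clear span of 2291 mm between their inner faces. Two horizontal rails of 117×91 mm section span the gap between the posts with their undersides at z = 188 mm and z = 1034 mm, flush with the posts' −y face. 14 pickets, each 61 mm wide, 23 mm thick and 1189 mm tall, are fixed to the +y face of the rails with their bottoms at z = 64 mm, spaced across the span with a 95 mm gap after the −x post and between neighbouring pickets, with 107 mm left before the +x post.


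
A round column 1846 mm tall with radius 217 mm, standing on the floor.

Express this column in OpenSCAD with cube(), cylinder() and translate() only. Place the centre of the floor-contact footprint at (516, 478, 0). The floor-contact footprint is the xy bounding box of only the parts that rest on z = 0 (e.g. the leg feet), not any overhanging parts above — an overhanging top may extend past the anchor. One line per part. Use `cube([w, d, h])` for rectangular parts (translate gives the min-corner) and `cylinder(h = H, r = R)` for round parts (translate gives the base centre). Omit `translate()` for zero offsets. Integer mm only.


translate([516, 478, 0]) cylinder(h = 1846, r = 217);


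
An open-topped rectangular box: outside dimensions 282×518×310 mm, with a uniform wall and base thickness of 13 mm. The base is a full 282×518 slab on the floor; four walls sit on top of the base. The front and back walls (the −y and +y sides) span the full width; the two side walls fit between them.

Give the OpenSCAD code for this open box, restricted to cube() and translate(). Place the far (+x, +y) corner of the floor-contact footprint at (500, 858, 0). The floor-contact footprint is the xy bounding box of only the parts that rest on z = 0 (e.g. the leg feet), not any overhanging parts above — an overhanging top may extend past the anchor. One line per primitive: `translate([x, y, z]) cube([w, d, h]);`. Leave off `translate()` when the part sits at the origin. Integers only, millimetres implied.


translate([218, 340, 0]) cube([282, 518, 13]);
translate([218, 340, 13]) cube([282, 13, 297]);
translate([218, 845, 13]) cube([282, 13, 297]);
translate([218, 353, 13]) cube([13, 492, 297]);
translate([487, 353, 13]) cube([13, 492, 297]);


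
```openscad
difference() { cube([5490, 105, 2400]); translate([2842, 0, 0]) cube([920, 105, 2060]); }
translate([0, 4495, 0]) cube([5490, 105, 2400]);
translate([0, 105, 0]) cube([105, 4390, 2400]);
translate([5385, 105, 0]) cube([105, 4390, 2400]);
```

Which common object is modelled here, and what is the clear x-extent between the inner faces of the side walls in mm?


A single room. The interior width is 5280 mm.

Four walls enclosing a rectangle with a door in the front wall — a room. Outside width 5490 minus two 105 mm walls gives 5280 mm.


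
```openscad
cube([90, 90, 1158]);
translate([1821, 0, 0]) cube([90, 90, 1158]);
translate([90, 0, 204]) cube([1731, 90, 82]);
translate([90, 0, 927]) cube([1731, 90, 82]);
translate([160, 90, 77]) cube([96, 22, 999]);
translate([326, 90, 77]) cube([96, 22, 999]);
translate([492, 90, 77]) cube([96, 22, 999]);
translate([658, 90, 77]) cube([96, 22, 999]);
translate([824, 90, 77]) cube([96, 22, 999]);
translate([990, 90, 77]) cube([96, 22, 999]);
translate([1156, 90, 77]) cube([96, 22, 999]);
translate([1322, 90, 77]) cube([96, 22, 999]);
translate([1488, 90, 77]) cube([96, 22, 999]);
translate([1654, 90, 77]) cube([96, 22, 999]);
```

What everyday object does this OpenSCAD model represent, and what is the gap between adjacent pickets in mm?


A fence section. The picket gap is 70 mm.

Two posts, two rails, 10 pickets — a fence section. Span 1731 mm holds 10 pickets of 96 mm with 11 equal gaps: ⌊(1731 − 10·96) / 11⌋ = 70 mm.


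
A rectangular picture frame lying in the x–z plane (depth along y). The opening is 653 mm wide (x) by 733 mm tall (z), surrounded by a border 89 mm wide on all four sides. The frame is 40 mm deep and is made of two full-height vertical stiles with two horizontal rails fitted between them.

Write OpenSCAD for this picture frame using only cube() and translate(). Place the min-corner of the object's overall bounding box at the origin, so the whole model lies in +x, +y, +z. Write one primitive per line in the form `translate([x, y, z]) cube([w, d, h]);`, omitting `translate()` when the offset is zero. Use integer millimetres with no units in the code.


cube([89, 40, 911]);
translate([742, 0, 0]) cube([89, 40, 911]);
translate([89, 0, 0]) cube([653, 40, 89]);
translate([89, 0, 822]) cube([653, 40, 89]);


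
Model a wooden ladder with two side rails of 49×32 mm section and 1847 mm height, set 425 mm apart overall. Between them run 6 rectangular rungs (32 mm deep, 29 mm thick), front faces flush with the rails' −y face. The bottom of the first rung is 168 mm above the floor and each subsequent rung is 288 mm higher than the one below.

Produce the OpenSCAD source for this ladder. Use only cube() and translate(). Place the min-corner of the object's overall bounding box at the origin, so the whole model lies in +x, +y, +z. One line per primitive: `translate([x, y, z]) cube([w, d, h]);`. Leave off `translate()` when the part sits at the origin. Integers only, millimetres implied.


cube([49, 32, 1847]);
translate([376, 0, 0]) cube([49, 32, 1847]);
translate([49, 0, 168]) cube([327, 32, 29]);
translate([49, 0, 456]) cube([327, 32, 29]);
translate([49, 0, 744]) cube([327, 32, 29]);
translate([49, 0, 1032]) cube([327, 32, 29]);
translate([49, 0, 1320]) cube([327, 32, 29]);
translate([49, 0, 1608]) cube([327, 32, 29]);


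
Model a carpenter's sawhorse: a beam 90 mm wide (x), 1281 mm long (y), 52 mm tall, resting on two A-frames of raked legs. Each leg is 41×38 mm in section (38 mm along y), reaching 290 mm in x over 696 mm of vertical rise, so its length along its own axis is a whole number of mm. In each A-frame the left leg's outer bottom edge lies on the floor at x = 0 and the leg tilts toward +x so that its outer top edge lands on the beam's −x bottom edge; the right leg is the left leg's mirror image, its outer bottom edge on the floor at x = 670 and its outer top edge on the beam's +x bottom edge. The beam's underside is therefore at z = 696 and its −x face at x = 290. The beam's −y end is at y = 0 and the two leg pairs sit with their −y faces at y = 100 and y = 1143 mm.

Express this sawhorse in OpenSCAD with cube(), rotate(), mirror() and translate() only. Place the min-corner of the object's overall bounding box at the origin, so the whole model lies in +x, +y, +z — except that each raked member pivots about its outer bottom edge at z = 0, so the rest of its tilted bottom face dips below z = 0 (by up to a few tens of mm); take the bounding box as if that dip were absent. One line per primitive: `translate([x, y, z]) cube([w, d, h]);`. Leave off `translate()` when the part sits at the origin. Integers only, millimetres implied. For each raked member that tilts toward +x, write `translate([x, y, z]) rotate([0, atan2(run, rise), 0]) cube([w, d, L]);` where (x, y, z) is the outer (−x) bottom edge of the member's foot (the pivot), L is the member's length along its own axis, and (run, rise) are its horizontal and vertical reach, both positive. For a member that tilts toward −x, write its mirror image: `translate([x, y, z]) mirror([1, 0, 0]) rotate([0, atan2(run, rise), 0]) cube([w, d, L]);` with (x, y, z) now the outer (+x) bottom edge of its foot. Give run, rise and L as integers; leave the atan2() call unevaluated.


translate([290, 0, 696]) cube([90, 1281, 52]);
translate([0, 100, 0]) rotate([0, atan2(290, 696), 0]) cube([41, 38, 754]);
translate([670, 100, 0]) mirror([1, 0, 0]) rotate([0, atan2(290, 696), 0]) cube([41, 38, 754]);
translate([0, 1143, 0]) rotate([0, atan2(290, 696), 0]) cube([41, 38, 754]);
translate([670, 1143, 0]) mirror([1, 0, 0]) rotate([0, atan2(290, 696), 0]) cube([41, 38, 754]);


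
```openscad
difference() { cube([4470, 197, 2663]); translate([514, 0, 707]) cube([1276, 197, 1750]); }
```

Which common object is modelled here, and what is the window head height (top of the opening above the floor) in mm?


A wall with a window opening. The window head height is 2457 mm.

A wall with a rectangular opening subtracted — a window. Sill at z = 707, opening 1750 mm tall, so the head is at 707 + 1750 = 2457 mm.


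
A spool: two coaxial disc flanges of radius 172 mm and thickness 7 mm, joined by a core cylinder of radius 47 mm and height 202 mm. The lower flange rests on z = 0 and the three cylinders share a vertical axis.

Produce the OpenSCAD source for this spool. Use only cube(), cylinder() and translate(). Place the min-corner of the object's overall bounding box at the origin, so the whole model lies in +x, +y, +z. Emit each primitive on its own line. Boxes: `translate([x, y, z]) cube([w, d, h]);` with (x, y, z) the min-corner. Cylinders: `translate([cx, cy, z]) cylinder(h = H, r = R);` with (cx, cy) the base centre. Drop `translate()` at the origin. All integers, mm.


translate([172, 172, 0]) cylinder(h = 7, r = 172);
translate([172, 172, 7]) cylinder(h = 202, r = 47);
translate([172, 172, 209]) cylinder(h = 7, r = 172);


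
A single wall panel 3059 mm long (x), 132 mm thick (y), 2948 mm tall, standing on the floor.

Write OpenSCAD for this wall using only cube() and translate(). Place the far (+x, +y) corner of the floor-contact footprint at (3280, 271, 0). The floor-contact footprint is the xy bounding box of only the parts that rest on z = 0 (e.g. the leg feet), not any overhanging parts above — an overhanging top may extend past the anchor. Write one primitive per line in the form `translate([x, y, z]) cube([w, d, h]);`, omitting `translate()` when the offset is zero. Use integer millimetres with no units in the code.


translate([221, 139, 0]) cube([3059, 132, 2948]);
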